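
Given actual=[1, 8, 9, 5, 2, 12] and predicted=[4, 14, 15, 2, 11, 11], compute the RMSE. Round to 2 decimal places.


MSE = 28.6667. RMSE = sqrt(28.6667) = 5.35.

5.35


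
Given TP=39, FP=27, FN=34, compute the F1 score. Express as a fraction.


Precision = 39/66 = 13/22. Recall = 39/73 = 39/73. F1 = 2*P*R/(P+R) = 78/139.

78/139


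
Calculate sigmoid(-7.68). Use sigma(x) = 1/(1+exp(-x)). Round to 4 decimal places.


sigma(-7.68) = 1/(1+e^(7.68)) = 1/(1+2164.619772) = 1/2165.619772 = 0.0005.

0.0005


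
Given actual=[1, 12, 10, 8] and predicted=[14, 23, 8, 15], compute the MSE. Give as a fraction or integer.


MSE = (1/4) * ((1-14)^2=169 + (12-23)^2=121 + (10-8)^2=4 + (8-15)^2=49). Sum = 343. MSE = 343/4.

343/4


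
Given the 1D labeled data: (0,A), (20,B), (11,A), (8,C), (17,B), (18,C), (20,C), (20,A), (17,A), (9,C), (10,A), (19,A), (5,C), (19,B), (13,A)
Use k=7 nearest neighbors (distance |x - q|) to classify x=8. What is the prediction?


Distances: |0-8|=8, |20-8|=12, |11-8|=3, |8-8|=0, |17-8|=9, |18-8|=10, |20-8|=12, |20-8|=12, |17-8|=9, |9-8|=1, |10-8|=2, |19-8|=11, |5-8|=3, |19-8|=11, |13-8|=5. 7 nearest: (8,C), (9,C), (10,A), (11,A), (5,C), (13,A), (0,A). Counts: {'C': 3, 'A': 4}. Majority class: A.

A


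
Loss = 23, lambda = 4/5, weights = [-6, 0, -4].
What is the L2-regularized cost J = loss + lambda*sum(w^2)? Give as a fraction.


L2 sq norm = sum(w^2) = 52. J = 23 + 4/5 * 52 = 323/5.

323/5


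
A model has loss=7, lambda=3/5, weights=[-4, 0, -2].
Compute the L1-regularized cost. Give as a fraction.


L1 norm = sum(|w|) = 6. J = 7 + 3/5 * 6 = 53/5.

53/5


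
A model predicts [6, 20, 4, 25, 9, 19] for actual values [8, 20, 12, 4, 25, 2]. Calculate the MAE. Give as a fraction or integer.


MAE = (1/6) * (|8-6|=2 + |20-20|=0 + |12-4|=8 + |4-25|=21 + |25-9|=16 + |2-19|=17). Sum = 64. MAE = 32/3.

32/3


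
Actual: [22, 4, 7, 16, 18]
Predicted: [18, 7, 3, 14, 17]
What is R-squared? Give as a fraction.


Mean(y) = 67/5. SS_res = 46. SS_tot = 1156/5. R^2 = 1 - 46/(1156/5) = 463/578.

463/578


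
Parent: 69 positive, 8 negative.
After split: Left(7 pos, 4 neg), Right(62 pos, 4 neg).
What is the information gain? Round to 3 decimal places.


H(parent) = 0.4812. H(left) = 0.9457, H(right) = 0.3298. Weighted = (11/77)*0.9457 + (66/77)*0.3298 = 0.4178. IG = 0.4812 - 0.4178 = 0.0634, which rounds to 0.063.

0.063


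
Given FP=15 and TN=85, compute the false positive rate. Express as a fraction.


FPR = FP / (FP + TN) = 15 / 100 = 3/20.

3/20


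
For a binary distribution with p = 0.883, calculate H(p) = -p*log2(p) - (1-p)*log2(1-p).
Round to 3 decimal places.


H = -0.883*log2(0.883) - 0.117*log2(0.117) = 0.521.

0.521


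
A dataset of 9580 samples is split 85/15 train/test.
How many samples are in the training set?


Test set = 9580 * 15% = 1437. Training set = 9580 - 1437 = 8143.

8143


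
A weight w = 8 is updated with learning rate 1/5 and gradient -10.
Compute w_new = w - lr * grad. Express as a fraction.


w_new = 8 - 1/5 * -10 = 8 - -2 = 10.

10


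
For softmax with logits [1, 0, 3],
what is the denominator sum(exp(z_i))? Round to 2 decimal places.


Denom = e^1=2.7183 + e^0=1.0000 + e^3=20.0855. Sum = 23.8038, which rounds to 23.80.

23.80


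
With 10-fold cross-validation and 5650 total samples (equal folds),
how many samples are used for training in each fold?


Each validation fold has 5650/10 = 565 samples. Training set = 5650 - 565 = 5085.

5085


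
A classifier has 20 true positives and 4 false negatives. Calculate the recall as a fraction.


Recall = TP / (TP + FN) = 20 / 24 = 5/6.

5/6


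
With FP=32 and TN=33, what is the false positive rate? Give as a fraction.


FPR = FP / (FP + TN) = 32 / 65 = 32/65.

32/65


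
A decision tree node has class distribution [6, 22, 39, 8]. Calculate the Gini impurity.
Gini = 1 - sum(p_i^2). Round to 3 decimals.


Total = 75. Proportions: 6/75, 22/75, 39/75, 8/75. sum(p_i^2) = 0.3742. Gini = 1 - 0.3742 = 0.6258, which rounds to 0.626.

0.626


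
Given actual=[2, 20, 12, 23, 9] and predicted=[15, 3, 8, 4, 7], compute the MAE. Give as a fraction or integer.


MAE = (1/5) * (|2-15|=13 + |20-3|=17 + |12-8|=4 + |23-4|=19 + |9-7|=2). Sum = 55. MAE = 11.

11


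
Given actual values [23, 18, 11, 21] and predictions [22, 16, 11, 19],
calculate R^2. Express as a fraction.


Mean(y) = 73/4. SS_res = 9. SS_tot = 331/4. R^2 = 1 - 9/(331/4) = 295/331.

295/331


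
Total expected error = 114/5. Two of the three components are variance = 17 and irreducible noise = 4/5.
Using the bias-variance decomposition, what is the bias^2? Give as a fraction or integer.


Total error = bias^2 + variance + irreducible noise. So bias^2 = 114/5 - 17 - 4/5 = 5.

5


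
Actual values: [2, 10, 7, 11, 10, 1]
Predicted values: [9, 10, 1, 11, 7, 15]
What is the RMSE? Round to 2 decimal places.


MSE = 48.3333. RMSE = sqrt(48.3333) = 6.95.

6.95


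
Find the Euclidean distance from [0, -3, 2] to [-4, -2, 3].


d = sqrt(sum of squared differences). (0--4)^2=16, (-3--2)^2=1, (2-3)^2=1. Sum = 18.

sqrt(18)


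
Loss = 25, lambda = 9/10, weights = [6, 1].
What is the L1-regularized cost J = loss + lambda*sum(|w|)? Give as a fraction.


L1 norm = sum(|w|) = 7. J = 25 + 9/10 * 7 = 313/10.

313/10


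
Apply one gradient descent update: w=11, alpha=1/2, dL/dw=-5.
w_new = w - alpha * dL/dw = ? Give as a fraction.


w_new = 11 - 1/2 * -5 = 11 - -5/2 = 27/2.

27/2


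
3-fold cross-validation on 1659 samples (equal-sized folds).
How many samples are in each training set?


Each validation fold has 1659/3 = 553 samples. Training set = 1659 - 553 = 1106.

1106


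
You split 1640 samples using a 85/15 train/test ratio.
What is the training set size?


Test set = 1640 * 15% = 246. Training set = 1640 - 246 = 1394.

1394


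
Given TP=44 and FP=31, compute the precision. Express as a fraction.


Precision = TP / (TP + FP) = 44 / 75 = 44/75.

44/75


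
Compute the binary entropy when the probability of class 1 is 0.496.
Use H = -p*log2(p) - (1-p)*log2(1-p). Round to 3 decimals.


H = -0.496*log2(0.496) - 0.504*log2(0.504) = 1.000.

1.000


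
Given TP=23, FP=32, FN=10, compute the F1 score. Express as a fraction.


Precision = 23/55 = 23/55. Recall = 23/33 = 23/33. F1 = 2*P*R/(P+R) = 23/44.

23/44


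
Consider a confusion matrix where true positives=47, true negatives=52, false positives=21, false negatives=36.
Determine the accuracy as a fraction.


Accuracy = (TP + TN) / (TP + TN + FP + FN) = (47 + 52) / 156 = 33/52.

33/52


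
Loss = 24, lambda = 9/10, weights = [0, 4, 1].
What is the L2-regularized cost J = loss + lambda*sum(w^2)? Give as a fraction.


L2 sq norm = sum(w^2) = 17. J = 24 + 9/10 * 17 = 393/10.

393/10


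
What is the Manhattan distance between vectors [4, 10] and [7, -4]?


d = sum of absolute differences: |4-7|=3 + |10--4|=14 = 17.

17


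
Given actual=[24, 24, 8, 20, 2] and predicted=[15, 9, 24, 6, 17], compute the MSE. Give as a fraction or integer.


MSE = (1/5) * ((24-15)^2=81 + (24-9)^2=225 + (8-24)^2=256 + (20-6)^2=196 + (2-17)^2=225). Sum = 983. MSE = 983/5.

983/5


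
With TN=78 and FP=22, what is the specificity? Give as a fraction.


Specificity = TN / (TN + FP) = 78 / 100 = 39/50.

39/50


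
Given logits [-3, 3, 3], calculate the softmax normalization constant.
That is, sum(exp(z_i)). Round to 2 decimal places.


Denom = e^-3=0.0498 + e^3=20.0855 + e^3=20.0855. Sum = 40.2208, which rounds to 40.22.

40.22


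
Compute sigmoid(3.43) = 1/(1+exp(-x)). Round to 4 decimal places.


sigma(3.43) = 1/(1+e^(-3.43)) = 1/(1+0.032387) = 1/1.032387 = 0.9686.

0.9686


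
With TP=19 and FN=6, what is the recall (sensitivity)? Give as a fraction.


Recall = TP / (TP + FN) = 19 / 25 = 19/25.

19/25


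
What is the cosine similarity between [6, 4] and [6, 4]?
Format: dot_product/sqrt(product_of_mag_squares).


dot = 52. |a|^2 = 52, |b|^2 = 52. cos = 52/sqrt(2704).

52/sqrt(2704)


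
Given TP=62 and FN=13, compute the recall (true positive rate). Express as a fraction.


Recall = TP / (TP + FN) = 62 / 75 = 62/75.

62/75


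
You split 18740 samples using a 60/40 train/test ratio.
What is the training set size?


Test set = 18740 * 40% = 7496. Training set = 18740 - 7496 = 11244.

11244


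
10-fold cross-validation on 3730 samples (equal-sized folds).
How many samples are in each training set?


Each validation fold has 3730/10 = 373 samples. Training set = 3730 - 373 = 3357.

3357


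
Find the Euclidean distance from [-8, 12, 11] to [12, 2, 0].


d = sqrt(sum of squared differences). (-8-12)^2=400, (12-2)^2=100, (11-0)^2=121. Sum = 621.

sqrt(621)


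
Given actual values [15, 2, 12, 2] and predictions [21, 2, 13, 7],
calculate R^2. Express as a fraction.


Mean(y) = 31/4. SS_res = 62. SS_tot = 547/4. R^2 = 1 - 62/(547/4) = 299/547.

299/547


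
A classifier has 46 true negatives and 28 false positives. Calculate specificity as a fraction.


Specificity = TN / (TN + FP) = 46 / 74 = 23/37.

23/37


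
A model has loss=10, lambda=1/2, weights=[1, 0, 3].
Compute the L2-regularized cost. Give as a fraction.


L2 sq norm = sum(w^2) = 10. J = 10 + 1/2 * 10 = 15.

15


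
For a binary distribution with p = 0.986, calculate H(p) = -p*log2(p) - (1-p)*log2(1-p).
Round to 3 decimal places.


H = -0.986*log2(0.986) - 0.014*log2(0.014) = 0.106.

0.106


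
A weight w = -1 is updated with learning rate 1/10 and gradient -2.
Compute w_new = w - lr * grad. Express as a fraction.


w_new = -1 - 1/10 * -2 = -1 - -1/5 = -4/5.

-4/5


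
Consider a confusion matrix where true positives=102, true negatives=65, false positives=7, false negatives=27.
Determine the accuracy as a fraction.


Accuracy = (TP + TN) / (TP + TN + FP + FN) = (102 + 65) / 201 = 167/201.

167/201


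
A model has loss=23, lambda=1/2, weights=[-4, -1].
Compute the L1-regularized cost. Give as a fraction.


L1 norm = sum(|w|) = 5. J = 23 + 1/2 * 5 = 51/2.

51/2


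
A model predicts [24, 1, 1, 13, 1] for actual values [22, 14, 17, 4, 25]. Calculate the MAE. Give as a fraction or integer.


MAE = (1/5) * (|22-24|=2 + |14-1|=13 + |17-1|=16 + |4-13|=9 + |25-1|=24). Sum = 64. MAE = 64/5.

64/5


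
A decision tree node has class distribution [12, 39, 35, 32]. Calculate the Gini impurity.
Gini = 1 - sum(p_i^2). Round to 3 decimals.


Total = 118. Proportions: 12/118, 39/118, 35/118, 32/118. sum(p_i^2) = 0.2811. Gini = 1 - 0.2811 = 0.7189, which rounds to 0.719.

0.719


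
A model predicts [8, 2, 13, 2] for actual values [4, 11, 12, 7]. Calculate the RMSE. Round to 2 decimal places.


MSE = 30.7500. RMSE = sqrt(30.7500) = 5.55.

5.55


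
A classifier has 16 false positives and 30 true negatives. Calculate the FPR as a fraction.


FPR = FP / (FP + TN) = 16 / 46 = 8/23.

8/23


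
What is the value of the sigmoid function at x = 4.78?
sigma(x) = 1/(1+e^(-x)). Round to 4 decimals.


sigma(4.78) = 1/(1+e^(-4.78)) = 1/(1+0.008396) = 1/1.008396 = 0.9917.

0.9917


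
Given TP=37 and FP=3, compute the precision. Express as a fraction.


Precision = TP / (TP + FP) = 37 / 40 = 37/40.

37/40


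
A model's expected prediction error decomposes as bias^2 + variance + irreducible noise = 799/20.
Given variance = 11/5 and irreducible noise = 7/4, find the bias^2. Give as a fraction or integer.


Total error = bias^2 + variance + irreducible noise. So bias^2 = 799/20 - 11/5 - 7/4 = 36.

36


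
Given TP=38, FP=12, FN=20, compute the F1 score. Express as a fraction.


Precision = 38/50 = 19/25. Recall = 38/58 = 19/29. F1 = 2*P*R/(P+R) = 19/27.

19/27


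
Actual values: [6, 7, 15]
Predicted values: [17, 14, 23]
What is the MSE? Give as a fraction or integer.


MSE = (1/3) * ((6-17)^2=121 + (7-14)^2=49 + (15-23)^2=64). Sum = 234. MSE = 78.

78


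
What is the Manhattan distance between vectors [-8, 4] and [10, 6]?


d = sum of absolute differences: |-8-10|=18 + |4-6|=2 = 20.

20


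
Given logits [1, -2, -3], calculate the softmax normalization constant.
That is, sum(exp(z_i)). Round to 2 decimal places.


Denom = e^1=2.7183 + e^-2=0.1353 + e^-3=0.0498. Sum = 2.9034, which rounds to 2.90.

2.90


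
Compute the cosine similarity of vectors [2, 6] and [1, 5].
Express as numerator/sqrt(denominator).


dot = 32. |a|^2 = 40, |b|^2 = 26. cos = 32/sqrt(1040).

32/sqrt(1040)


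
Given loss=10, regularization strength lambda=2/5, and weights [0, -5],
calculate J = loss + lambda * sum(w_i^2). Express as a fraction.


L2 sq norm = sum(w^2) = 25. J = 10 + 2/5 * 25 = 20.

20


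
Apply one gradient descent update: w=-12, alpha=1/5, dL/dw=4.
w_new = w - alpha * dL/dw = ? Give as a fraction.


w_new = -12 - 1/5 * 4 = -12 - 4/5 = -64/5.

-64/5


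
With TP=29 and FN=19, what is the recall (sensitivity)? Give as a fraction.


Recall = TP / (TP + FN) = 29 / 48 = 29/48.

29/48


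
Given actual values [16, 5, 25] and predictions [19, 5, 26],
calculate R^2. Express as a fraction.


Mean(y) = 46/3. SS_res = 10. SS_tot = 602/3. R^2 = 1 - 10/(602/3) = 286/301.

286/301


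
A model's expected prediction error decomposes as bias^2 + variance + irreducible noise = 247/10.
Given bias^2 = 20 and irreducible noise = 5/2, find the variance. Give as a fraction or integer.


Total error = bias^2 + variance + irreducible noise. So variance = 247/10 - 20 - 5/2 = 11/5.

11/5


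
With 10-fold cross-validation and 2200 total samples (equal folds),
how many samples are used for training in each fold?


Each validation fold has 2200/10 = 220 samples. Training set = 2200 - 220 = 1980.

1980


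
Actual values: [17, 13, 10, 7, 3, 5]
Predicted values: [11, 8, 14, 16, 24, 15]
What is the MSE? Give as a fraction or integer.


MSE = (1/6) * ((17-11)^2=36 + (13-8)^2=25 + (10-14)^2=16 + (7-16)^2=81 + (3-24)^2=441 + (5-15)^2=100). Sum = 699. MSE = 233/2.

233/2


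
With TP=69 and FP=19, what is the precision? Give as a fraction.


Precision = TP / (TP + FP) = 69 / 88 = 69/88.

69/88


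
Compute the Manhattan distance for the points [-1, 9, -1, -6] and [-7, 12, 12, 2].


d = sum of absolute differences: |-1--7|=6 + |9-12|=3 + |-1-12|=13 + |-6-2|=8 = 30.

30


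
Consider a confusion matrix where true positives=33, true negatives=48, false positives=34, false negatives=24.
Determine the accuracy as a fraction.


Accuracy = (TP + TN) / (TP + TN + FP + FN) = (33 + 48) / 139 = 81/139.

81/139


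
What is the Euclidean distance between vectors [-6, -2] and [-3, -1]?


d = sqrt(sum of squared differences). (-6--3)^2=9, (-2--1)^2=1. Sum = 10.

sqrt(10)


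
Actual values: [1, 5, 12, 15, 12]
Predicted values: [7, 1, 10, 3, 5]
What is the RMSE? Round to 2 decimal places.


MSE = 49.8000. RMSE = sqrt(49.8000) = 7.06.

7.06


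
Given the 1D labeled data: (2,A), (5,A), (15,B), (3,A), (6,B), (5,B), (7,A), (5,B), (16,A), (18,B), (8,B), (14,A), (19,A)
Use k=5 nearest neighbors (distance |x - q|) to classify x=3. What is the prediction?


Distances: |2-3|=1, |5-3|=2, |15-3|=12, |3-3|=0, |6-3|=3, |5-3|=2, |7-3|=4, |5-3|=2, |16-3|=13, |18-3|=15, |8-3|=5, |14-3|=11, |19-3|=16. 5 nearest: (3,A), (2,A), (5,A), (5,B), (5,B). Counts: {'A': 3, 'B': 2}. Majority class: A.

A


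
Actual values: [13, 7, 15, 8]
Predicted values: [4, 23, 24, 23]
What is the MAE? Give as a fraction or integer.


MAE = (1/4) * (|13-4|=9 + |7-23|=16 + |15-24|=9 + |8-23|=15). Sum = 49. MAE = 49/4.

49/4


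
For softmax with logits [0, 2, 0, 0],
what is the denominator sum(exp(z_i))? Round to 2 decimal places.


Denom = e^0=1.0000 + e^2=7.3891 + e^0=1.0000 + e^0=1.0000. Sum = 10.3891, which rounds to 10.39.

10.39


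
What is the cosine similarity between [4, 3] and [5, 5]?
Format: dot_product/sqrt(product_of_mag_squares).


dot = 35. |a|^2 = 25, |b|^2 = 50. cos = 35/sqrt(1250).

35/sqrt(1250)


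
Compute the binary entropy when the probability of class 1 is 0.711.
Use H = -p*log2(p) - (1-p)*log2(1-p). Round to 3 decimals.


H = -0.711*log2(0.711) - 0.289*log2(0.289) = 0.867.

0.867


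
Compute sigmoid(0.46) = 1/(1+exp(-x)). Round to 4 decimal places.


sigma(0.46) = 1/(1+e^(-0.46)) = 1/(1+0.631284) = 1/1.631284 = 0.6130.

0.6130


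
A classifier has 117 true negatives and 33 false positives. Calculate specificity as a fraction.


Specificity = TN / (TN + FP) = 117 / 150 = 39/50.

39/50


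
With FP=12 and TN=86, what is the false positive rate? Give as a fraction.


FPR = FP / (FP + TN) = 12 / 98 = 6/49.

6/49


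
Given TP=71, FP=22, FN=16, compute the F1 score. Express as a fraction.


Precision = 71/93 = 71/93. Recall = 71/87 = 71/87. F1 = 2*P*R/(P+R) = 71/90.

71/90


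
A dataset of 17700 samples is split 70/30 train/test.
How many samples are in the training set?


Test set = 17700 * 30% = 5310. Training set = 17700 - 5310 = 12390.

12390


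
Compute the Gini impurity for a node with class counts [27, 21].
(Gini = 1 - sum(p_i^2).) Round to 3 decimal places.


Total = 48. Proportions: 27/48, 21/48. sum(p_i^2) = 0.5078. Gini = 1 - 0.5078 = 0.4922, which rounds to 0.492.

0.492


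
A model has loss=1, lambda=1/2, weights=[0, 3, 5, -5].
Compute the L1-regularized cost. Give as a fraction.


L1 norm = sum(|w|) = 13. J = 1 + 1/2 * 13 = 15/2.

15/2


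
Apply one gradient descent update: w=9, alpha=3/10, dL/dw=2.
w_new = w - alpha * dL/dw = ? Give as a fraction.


w_new = 9 - 3/10 * 2 = 9 - 3/5 = 42/5.

42/5


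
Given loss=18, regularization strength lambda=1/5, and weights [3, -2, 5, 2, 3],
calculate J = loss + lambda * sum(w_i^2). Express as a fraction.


L2 sq norm = sum(w^2) = 51. J = 18 + 1/5 * 51 = 141/5.

141/5


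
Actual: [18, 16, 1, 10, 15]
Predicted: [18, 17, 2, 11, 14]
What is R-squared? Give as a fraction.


Mean(y) = 12. SS_res = 4. SS_tot = 186. R^2 = 1 - 4/(186) = 91/93.

91/93


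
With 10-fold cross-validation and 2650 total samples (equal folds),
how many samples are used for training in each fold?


Each validation fold has 2650/10 = 265 samples. Training set = 2650 - 265 = 2385.

2385


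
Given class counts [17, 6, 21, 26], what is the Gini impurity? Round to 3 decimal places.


Total = 70. Proportions: 17/70, 6/70, 21/70, 26/70. sum(p_i^2) = 0.2943. Gini = 1 - 0.2943 = 0.7057, which rounds to 0.706.

0.706


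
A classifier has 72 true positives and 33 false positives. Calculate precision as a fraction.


Precision = TP / (TP + FP) = 72 / 105 = 24/35.

24/35


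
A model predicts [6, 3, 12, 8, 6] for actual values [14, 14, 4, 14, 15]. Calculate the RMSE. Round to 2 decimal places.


MSE = 73.2000. RMSE = sqrt(73.2000) = 8.56.

8.56


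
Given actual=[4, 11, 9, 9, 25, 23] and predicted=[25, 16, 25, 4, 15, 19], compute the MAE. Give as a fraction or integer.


MAE = (1/6) * (|4-25|=21 + |11-16|=5 + |9-25|=16 + |9-4|=5 + |25-15|=10 + |23-19|=4). Sum = 61. MAE = 61/6.

61/6


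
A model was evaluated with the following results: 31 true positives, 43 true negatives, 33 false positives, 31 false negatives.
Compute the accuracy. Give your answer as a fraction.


Accuracy = (TP + TN) / (TP + TN + FP + FN) = (31 + 43) / 138 = 37/69.

37/69


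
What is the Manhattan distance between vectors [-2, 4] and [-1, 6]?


d = sum of absolute differences: |-2--1|=1 + |4-6|=2 = 3.

3


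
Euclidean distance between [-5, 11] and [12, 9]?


d = sqrt(sum of squared differences). (-5-12)^2=289, (11-9)^2=4. Sum = 293.

sqrt(293)


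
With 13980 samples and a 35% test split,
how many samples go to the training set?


Test set = 13980 * 35% = 4893. Training set = 13980 - 4893 = 9087.

9087


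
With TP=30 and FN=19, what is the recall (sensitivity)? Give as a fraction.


Recall = TP / (TP + FN) = 30 / 49 = 30/49.

30/49


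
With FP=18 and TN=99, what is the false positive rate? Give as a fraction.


FPR = FP / (FP + TN) = 18 / 117 = 2/13.

2/13


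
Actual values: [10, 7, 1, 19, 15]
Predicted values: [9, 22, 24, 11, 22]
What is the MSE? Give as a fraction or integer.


MSE = (1/5) * ((10-9)^2=1 + (7-22)^2=225 + (1-24)^2=529 + (19-11)^2=64 + (15-22)^2=49). Sum = 868. MSE = 868/5.

868/5


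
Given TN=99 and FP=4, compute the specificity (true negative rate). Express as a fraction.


Specificity = TN / (TN + FP) = 99 / 103 = 99/103.

99/103


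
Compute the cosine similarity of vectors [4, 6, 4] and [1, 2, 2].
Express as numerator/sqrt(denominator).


dot = 24. |a|^2 = 68, |b|^2 = 9. cos = 24/sqrt(612).

24/sqrt(612)


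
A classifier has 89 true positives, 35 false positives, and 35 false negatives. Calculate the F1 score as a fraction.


Precision = 89/124 = 89/124. Recall = 89/124 = 89/124. F1 = 2*P*R/(P+R) = 89/124.

89/124


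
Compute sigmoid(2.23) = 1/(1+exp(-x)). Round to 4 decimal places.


sigma(2.23) = 1/(1+e^(-2.23)) = 1/(1+0.107528) = 1/1.107528 = 0.9029.

0.9029


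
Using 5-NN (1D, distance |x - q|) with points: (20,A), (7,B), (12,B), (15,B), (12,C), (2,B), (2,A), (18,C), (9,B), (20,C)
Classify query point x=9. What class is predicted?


Distances: |20-9|=11, |7-9|=2, |12-9|=3, |15-9|=6, |12-9|=3, |2-9|=7, |2-9|=7, |18-9|=9, |9-9|=0, |20-9|=11. 5 nearest: (9,B), (7,B), (12,B), (12,C), (15,B). Counts: {'B': 4, 'C': 1}. Majority class: B.

B


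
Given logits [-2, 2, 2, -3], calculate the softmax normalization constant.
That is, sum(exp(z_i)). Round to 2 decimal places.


Denom = e^-2=0.1353 + e^2=7.3891 + e^2=7.3891 + e^-3=0.0498. Sum = 14.9633, which rounds to 14.96.

14.96


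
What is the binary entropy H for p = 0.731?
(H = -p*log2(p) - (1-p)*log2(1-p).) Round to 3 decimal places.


H = -0.731*log2(0.731) - 0.269*log2(0.269) = 0.840.

0.840


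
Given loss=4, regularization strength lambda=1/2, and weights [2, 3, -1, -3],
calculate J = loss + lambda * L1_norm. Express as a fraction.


L1 norm = sum(|w|) = 9. J = 4 + 1/2 * 9 = 17/2.

17/2


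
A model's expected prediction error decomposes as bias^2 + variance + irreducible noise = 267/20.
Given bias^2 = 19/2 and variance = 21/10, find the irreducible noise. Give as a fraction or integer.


Total error = bias^2 + variance + irreducible noise. So irreducible noise = 267/20 - 19/2 - 21/10 = 7/4.

7/4


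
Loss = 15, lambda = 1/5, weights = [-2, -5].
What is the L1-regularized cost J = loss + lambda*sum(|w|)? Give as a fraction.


L1 norm = sum(|w|) = 7. J = 15 + 1/5 * 7 = 82/5.

82/5


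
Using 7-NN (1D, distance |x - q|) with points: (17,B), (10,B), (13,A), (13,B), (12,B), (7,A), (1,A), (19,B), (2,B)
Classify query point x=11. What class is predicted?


Distances: |17-11|=6, |10-11|=1, |13-11|=2, |13-11|=2, |12-11|=1, |7-11|=4, |1-11|=10, |19-11|=8, |2-11|=9. 7 nearest: (10,B), (12,B), (13,A), (13,B), (7,A), (17,B), (19,B). Counts: {'B': 5, 'A': 2}. Majority class: B.

B


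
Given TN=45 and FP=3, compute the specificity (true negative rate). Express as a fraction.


Specificity = TN / (TN + FP) = 45 / 48 = 15/16.

15/16


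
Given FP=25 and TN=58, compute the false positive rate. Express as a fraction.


FPR = FP / (FP + TN) = 25 / 83 = 25/83.

25/83


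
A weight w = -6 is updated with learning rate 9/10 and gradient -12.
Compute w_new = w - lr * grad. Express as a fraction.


w_new = -6 - 9/10 * -12 = -6 - -54/5 = 24/5.

24/5


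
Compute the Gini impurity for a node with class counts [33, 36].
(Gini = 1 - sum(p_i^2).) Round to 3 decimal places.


Total = 69. Proportions: 33/69, 36/69. sum(p_i^2) = 0.5009. Gini = 1 - 0.5009 = 0.4991, which rounds to 0.499.

0.499


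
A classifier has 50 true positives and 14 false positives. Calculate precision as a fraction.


Precision = TP / (TP + FP) = 50 / 64 = 25/32.

25/32


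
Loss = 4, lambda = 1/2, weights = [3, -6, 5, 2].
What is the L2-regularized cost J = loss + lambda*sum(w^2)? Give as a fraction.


L2 sq norm = sum(w^2) = 74. J = 4 + 1/2 * 74 = 41.

41


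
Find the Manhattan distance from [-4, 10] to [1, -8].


d = sum of absolute differences: |-4-1|=5 + |10--8|=18 = 23.

23


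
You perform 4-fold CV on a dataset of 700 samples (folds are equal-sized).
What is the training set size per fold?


Each validation fold has 700/4 = 175 samples. Training set = 700 - 175 = 525.

525


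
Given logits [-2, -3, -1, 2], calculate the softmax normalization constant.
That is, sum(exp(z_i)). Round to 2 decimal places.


Denom = e^-2=0.1353 + e^-3=0.0498 + e^-1=0.3679 + e^2=7.3891. Sum = 7.9421, which rounds to 7.94.

7.94


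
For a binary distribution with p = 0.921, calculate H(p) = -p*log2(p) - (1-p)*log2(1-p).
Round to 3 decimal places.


H = -0.921*log2(0.921) - 0.079*log2(0.079) = 0.399.

0.399


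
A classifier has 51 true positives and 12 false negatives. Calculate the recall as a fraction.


Recall = TP / (TP + FN) = 51 / 63 = 17/21.

17/21


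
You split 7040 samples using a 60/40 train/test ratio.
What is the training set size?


Test set = 7040 * 40% = 2816. Training set = 7040 - 2816 = 4224.

4224


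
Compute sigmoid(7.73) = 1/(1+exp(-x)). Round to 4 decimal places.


sigma(7.73) = 1/(1+e^(-7.73)) = 1/(1+0.000439) = 1/1.000439 = 0.9996.

0.9996


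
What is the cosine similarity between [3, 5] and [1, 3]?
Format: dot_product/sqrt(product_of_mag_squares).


dot = 18. |a|^2 = 34, |b|^2 = 10. cos = 18/sqrt(340).

18/sqrt(340)


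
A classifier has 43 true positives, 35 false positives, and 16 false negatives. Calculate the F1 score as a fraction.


Precision = 43/78 = 43/78. Recall = 43/59 = 43/59. F1 = 2*P*R/(P+R) = 86/137.

86/137


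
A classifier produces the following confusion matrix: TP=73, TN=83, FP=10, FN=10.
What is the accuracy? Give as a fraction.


Accuracy = (TP + TN) / (TP + TN + FP + FN) = (73 + 83) / 176 = 39/44.

39/44


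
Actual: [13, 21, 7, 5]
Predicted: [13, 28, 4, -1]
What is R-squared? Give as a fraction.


Mean(y) = 23/2. SS_res = 94. SS_tot = 155. R^2 = 1 - 94/(155) = 61/155.

61/155


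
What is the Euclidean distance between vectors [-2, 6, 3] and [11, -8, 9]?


d = sqrt(sum of squared differences). (-2-11)^2=169, (6--8)^2=196, (3-9)^2=36. Sum = 401.

sqrt(401)


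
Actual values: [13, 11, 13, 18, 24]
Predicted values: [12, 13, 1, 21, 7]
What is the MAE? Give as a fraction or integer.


MAE = (1/5) * (|13-12|=1 + |11-13|=2 + |13-1|=12 + |18-21|=3 + |24-7|=17). Sum = 35. MAE = 7.

7


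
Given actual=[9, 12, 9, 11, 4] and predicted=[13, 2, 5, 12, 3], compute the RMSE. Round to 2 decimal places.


MSE = 26.8000. RMSE = sqrt(26.8000) = 5.18.

5.18


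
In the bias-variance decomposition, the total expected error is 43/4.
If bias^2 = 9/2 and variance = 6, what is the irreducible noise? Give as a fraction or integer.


Total error = bias^2 + variance + irreducible noise. So irreducible noise = 43/4 - 9/2 - 6 = 1/4.

1/4


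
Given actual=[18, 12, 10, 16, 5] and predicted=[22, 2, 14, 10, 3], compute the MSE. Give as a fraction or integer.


MSE = (1/5) * ((18-22)^2=16 + (12-2)^2=100 + (10-14)^2=16 + (16-10)^2=36 + (5-3)^2=4). Sum = 172. MSE = 172/5.

172/5


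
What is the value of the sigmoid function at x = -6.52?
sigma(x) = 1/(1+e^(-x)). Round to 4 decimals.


sigma(-6.52) = 1/(1+e^(6.52)) = 1/(1+678.578385) = 1/679.578385 = 0.0015.

0.0015


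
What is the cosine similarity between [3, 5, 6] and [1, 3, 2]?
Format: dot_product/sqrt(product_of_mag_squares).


dot = 30. |a|^2 = 70, |b|^2 = 14. cos = 30/sqrt(980).

30/sqrt(980)


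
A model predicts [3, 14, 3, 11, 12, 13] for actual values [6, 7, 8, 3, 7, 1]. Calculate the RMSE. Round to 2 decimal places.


MSE = 52.6667. RMSE = sqrt(52.6667) = 7.26.

7.26


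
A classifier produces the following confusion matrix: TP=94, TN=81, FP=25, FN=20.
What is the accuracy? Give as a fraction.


Accuracy = (TP + TN) / (TP + TN + FP + FN) = (94 + 81) / 220 = 35/44.

35/44


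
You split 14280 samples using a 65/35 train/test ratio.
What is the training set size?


Test set = 14280 * 35% = 4998. Training set = 14280 - 4998 = 9282.

9282


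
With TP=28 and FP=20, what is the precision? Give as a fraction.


Precision = TP / (TP + FP) = 28 / 48 = 7/12.

7/12


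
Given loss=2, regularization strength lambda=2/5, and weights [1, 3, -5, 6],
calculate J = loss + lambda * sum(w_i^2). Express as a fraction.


L2 sq norm = sum(w^2) = 71. J = 2 + 2/5 * 71 = 152/5.

152/5


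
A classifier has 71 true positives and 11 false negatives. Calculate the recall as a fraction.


Recall = TP / (TP + FN) = 71 / 82 = 71/82.

71/82


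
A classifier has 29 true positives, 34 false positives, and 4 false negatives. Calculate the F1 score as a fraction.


Precision = 29/63 = 29/63. Recall = 29/33 = 29/33. F1 = 2*P*R/(P+R) = 29/48.

29/48


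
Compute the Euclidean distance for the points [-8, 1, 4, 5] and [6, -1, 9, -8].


d = sqrt(sum of squared differences). (-8-6)^2=196, (1--1)^2=4, (4-9)^2=25, (5--8)^2=169. Sum = 394.

sqrt(394)


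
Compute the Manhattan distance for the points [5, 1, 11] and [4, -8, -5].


d = sum of absolute differences: |5-4|=1 + |1--8|=9 + |11--5|=16 = 26.

26


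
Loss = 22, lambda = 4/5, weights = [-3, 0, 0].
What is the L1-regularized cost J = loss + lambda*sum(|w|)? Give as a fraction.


L1 norm = sum(|w|) = 3. J = 22 + 4/5 * 3 = 122/5.

122/5


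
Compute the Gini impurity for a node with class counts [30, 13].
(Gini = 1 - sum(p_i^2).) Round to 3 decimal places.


Total = 43. Proportions: 30/43, 13/43. sum(p_i^2) = 0.5782. Gini = 1 - 0.5782 = 0.4218, which rounds to 0.422.

0.422


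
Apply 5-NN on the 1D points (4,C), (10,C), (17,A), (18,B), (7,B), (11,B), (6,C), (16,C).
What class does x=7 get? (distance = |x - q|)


Distances: |4-7|=3, |10-7|=3, |17-7|=10, |18-7|=11, |7-7|=0, |11-7|=4, |6-7|=1, |16-7|=9. 5 nearest: (7,B), (6,C), (4,C), (10,C), (11,B). Counts: {'B': 2, 'C': 3}. Majority class: C.

C


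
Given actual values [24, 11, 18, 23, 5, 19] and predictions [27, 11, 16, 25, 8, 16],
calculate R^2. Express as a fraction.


Mean(y) = 50/3. SS_res = 35. SS_tot = 808/3. R^2 = 1 - 35/(808/3) = 703/808.

703/808


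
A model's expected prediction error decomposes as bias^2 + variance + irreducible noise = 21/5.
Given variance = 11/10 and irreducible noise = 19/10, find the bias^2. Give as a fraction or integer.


Total error = bias^2 + variance + irreducible noise. So bias^2 = 21/5 - 11/10 - 19/10 = 6/5.

6/5


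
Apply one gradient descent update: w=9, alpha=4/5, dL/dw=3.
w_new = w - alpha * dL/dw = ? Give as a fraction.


w_new = 9 - 4/5 * 3 = 9 - 12/5 = 33/5.

33/5


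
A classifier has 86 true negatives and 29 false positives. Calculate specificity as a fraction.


Specificity = TN / (TN + FP) = 86 / 115 = 86/115.

86/115


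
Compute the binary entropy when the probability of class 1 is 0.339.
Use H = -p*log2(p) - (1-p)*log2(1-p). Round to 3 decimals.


H = -0.339*log2(0.339) - 0.661*log2(0.661) = 0.924.

0.924


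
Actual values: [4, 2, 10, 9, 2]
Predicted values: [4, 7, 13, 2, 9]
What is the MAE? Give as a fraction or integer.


MAE = (1/5) * (|4-4|=0 + |2-7|=5 + |10-13|=3 + |9-2|=7 + |2-9|=7). Sum = 22. MAE = 22/5.

22/5


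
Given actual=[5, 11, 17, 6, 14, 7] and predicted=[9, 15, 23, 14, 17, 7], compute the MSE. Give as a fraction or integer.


MSE = (1/6) * ((5-9)^2=16 + (11-15)^2=16 + (17-23)^2=36 + (6-14)^2=64 + (14-17)^2=9 + (7-7)^2=0). Sum = 141. MSE = 47/2.

47/2


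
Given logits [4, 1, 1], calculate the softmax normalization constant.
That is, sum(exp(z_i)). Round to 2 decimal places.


Denom = e^4=54.5982 + e^1=2.7183 + e^1=2.7183. Sum = 60.0348, which rounds to 60.03.

60.03


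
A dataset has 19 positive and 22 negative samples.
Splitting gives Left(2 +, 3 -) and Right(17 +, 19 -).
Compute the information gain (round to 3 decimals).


H(parent) = 0.9961. H(left) = 0.9710, H(right) = 0.9978. Weighted = (5/41)*0.9710 + (36/41)*0.9978 = 0.9945. IG = 0.9961 - 0.9945 = 0.0016, which rounds to 0.002.

0.002


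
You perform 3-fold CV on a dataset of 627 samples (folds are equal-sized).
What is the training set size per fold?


Each validation fold has 627/3 = 209 samples. Training set = 627 - 209 = 418.

418


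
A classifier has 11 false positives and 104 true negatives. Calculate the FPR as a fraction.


FPR = FP / (FP + TN) = 11 / 115 = 11/115.

11/115


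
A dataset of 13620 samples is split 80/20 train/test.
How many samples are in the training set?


Test set = 13620 * 20% = 2724. Training set = 13620 - 2724 = 10896.

10896


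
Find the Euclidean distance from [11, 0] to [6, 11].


d = sqrt(sum of squared differences). (11-6)^2=25, (0-11)^2=121. Sum = 146.

sqrt(146)


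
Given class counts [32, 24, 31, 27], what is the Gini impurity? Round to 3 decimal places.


Total = 114. Proportions: 32/114, 24/114, 31/114, 27/114. sum(p_i^2) = 0.2532. Gini = 1 - 0.2532 = 0.7468, which rounds to 0.747.

0.747


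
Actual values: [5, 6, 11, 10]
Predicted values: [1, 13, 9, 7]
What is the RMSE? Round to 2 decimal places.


MSE = 19.5000. RMSE = sqrt(19.5000) = 4.42.

4.42


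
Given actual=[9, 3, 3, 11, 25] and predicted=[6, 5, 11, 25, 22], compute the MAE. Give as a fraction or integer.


MAE = (1/5) * (|9-6|=3 + |3-5|=2 + |3-11|=8 + |11-25|=14 + |25-22|=3). Sum = 30. MAE = 6.

6


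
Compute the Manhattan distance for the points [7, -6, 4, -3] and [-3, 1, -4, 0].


d = sum of absolute differences: |7--3|=10 + |-6-1|=7 + |4--4|=8 + |-3-0|=3 = 28.

28


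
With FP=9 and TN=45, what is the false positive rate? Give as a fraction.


FPR = FP / (FP + TN) = 9 / 54 = 1/6.

1/6


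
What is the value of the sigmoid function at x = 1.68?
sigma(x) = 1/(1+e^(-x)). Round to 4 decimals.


sigma(1.68) = 1/(1+e^(-1.68)) = 1/(1+0.186374) = 1/1.186374 = 0.8429.

0.8429


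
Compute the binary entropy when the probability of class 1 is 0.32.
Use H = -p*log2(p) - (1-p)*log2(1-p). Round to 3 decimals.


H = -0.32*log2(0.32) - 0.68*log2(0.68) = 0.904.

0.904


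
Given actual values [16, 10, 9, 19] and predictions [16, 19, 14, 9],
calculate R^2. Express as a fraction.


Mean(y) = 27/2. SS_res = 206. SS_tot = 69. R^2 = 1 - 206/(69) = -137/69.

-137/69


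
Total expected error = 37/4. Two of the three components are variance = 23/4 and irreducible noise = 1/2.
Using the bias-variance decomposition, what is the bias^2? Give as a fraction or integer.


Total error = bias^2 + variance + irreducible noise. So bias^2 = 37/4 - 23/4 - 1/2 = 3.

3


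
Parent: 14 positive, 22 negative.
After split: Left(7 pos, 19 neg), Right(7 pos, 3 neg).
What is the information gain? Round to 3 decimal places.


H(parent) = 0.9641. H(left) = 0.8404, H(right) = 0.8813. Weighted = (26/36)*0.8404 + (10/36)*0.8813 = 0.8518. IG = 0.9641 - 0.8518 = 0.1123, which rounds to 0.112.

0.112


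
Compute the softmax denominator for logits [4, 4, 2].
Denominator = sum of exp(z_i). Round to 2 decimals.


Denom = e^4=54.5982 + e^4=54.5982 + e^2=7.3891. Sum = 116.5855, which rounds to 116.59.

116.59


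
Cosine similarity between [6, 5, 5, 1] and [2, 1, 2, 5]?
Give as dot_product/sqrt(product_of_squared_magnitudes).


dot = 32. |a|^2 = 87, |b|^2 = 34. cos = 32/sqrt(2958).

32/sqrt(2958)


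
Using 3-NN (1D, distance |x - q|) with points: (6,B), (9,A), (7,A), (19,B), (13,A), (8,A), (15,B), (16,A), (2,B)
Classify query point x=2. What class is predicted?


Distances: |6-2|=4, |9-2|=7, |7-2|=5, |19-2|=17, |13-2|=11, |8-2|=6, |15-2|=13, |16-2|=14, |2-2|=0. 3 nearest: (2,B), (6,B), (7,A). Counts: {'B': 2, 'A': 1}. Majority class: B.

B


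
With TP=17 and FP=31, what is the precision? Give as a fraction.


Precision = TP / (TP + FP) = 17 / 48 = 17/48.

17/48


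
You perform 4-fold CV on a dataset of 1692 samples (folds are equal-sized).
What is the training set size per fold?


Each validation fold has 1692/4 = 423 samples. Training set = 1692 - 423 = 1269.

1269


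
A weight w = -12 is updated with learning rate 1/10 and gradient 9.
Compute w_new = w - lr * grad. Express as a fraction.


w_new = -12 - 1/10 * 9 = -12 - 9/10 = -129/10.

-129/10


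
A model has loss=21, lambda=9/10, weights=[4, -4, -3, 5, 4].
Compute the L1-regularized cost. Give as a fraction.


L1 norm = sum(|w|) = 20. J = 21 + 9/10 * 20 = 39.

39


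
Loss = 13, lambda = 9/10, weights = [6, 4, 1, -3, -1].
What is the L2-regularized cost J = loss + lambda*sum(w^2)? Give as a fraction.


L2 sq norm = sum(w^2) = 63. J = 13 + 9/10 * 63 = 697/10.

697/10


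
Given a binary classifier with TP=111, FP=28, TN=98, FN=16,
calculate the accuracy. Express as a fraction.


Accuracy = (TP + TN) / (TP + TN + FP + FN) = (111 + 98) / 253 = 19/23.

19/23


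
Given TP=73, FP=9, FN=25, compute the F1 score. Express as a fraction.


Precision = 73/82 = 73/82. Recall = 73/98 = 73/98. F1 = 2*P*R/(P+R) = 73/90.

73/90


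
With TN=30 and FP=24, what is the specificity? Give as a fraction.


Specificity = TN / (TN + FP) = 30 / 54 = 5/9.

5/9


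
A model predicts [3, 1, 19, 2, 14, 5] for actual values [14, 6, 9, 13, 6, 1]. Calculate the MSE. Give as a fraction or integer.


MSE = (1/6) * ((14-3)^2=121 + (6-1)^2=25 + (9-19)^2=100 + (13-2)^2=121 + (6-14)^2=64 + (1-5)^2=16). Sum = 447. MSE = 149/2.

149/2


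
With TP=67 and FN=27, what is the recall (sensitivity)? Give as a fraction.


Recall = TP / (TP + FN) = 67 / 94 = 67/94.

67/94


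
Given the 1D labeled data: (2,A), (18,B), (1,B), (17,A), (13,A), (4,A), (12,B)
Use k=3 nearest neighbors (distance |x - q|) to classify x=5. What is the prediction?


Distances: |2-5|=3, |18-5|=13, |1-5|=4, |17-5|=12, |13-5|=8, |4-5|=1, |12-5|=7. 3 nearest: (4,A), (2,A), (1,B). Counts: {'A': 2, 'B': 1}. Majority class: A.

A


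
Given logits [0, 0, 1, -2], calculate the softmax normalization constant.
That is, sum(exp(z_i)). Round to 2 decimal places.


Denom = e^0=1.0000 + e^0=1.0000 + e^1=2.7183 + e^-2=0.1353. Sum = 4.8536, which rounds to 4.85.

4.85


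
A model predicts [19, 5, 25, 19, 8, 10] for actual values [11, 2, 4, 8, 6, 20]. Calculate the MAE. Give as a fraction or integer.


MAE = (1/6) * (|11-19|=8 + |2-5|=3 + |4-25|=21 + |8-19|=11 + |6-8|=2 + |20-10|=10). Sum = 55. MAE = 55/6.

55/6


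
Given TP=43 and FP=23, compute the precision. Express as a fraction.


Precision = TP / (TP + FP) = 43 / 66 = 43/66.

43/66


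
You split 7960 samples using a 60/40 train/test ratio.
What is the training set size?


Test set = 7960 * 40% = 3184. Training set = 7960 - 3184 = 4776.

4776


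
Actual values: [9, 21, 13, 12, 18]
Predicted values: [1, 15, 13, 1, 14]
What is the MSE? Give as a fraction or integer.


MSE = (1/5) * ((9-1)^2=64 + (21-15)^2=36 + (13-13)^2=0 + (12-1)^2=121 + (18-14)^2=16). Sum = 237. MSE = 237/5.

237/5


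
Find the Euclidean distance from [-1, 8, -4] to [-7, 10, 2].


d = sqrt(sum of squared differences). (-1--7)^2=36, (8-10)^2=4, (-4-2)^2=36. Sum = 76.

sqrt(76)


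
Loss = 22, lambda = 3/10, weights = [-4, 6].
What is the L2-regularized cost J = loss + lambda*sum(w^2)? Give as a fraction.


L2 sq norm = sum(w^2) = 52. J = 22 + 3/10 * 52 = 188/5.

188/5


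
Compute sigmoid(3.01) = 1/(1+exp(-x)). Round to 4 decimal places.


sigma(3.01) = 1/(1+e^(-3.01)) = 1/(1+0.049292) = 1/1.049292 = 0.9530.

0.9530
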